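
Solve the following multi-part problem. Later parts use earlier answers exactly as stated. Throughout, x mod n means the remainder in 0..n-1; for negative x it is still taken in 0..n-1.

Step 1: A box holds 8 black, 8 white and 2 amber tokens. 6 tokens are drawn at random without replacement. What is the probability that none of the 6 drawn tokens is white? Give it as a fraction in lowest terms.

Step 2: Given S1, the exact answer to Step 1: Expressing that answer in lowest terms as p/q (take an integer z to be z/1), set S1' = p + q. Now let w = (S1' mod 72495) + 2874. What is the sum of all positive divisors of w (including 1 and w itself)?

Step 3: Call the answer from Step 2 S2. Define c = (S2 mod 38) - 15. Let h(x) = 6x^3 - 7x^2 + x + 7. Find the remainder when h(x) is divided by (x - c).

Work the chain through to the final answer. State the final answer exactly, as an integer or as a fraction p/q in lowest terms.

12019

Step 1: total draws C(18,6) = 18564; favorable C(10,6) = 210; P = 5/442; answer 5/442
Step 2: S1 = 5/442; threaded value p + q = 447; w = 3321; 3321 = 3^4 * 41; sigma = (1 + 3 + 9 + 27 + 81) * (1 + 41) = 121 * 42 = 5082; answer 5082
Step 3: S2 = 5082; c = 13; remainder = value at the root: 6*(13)^3 - 7*(13)^2 + 1*(13)^1 + 7 = (13182) + (-1183) + (13) + (7) = 12019; answer 12019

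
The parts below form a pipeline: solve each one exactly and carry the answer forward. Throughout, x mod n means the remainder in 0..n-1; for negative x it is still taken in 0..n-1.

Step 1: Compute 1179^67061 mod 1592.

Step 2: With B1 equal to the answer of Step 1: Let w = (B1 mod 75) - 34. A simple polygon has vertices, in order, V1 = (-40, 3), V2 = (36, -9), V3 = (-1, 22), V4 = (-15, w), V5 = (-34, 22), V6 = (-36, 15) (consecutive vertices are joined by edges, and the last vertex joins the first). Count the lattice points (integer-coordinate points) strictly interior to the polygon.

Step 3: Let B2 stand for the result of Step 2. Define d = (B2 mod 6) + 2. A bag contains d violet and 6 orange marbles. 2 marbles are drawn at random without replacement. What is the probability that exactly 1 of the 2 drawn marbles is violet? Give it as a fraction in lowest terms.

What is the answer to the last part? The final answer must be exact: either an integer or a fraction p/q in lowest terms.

8/15

Step 1: squarings mod 1592: 1179^1=1179, 1179^2=225, 1179^4=1273, 1179^8=1465, 1179^16=209, 1179^32=697, 1179^64=249, 1179^128=1505, 1179^256=1201, 1179^512=49, 1179^1024=809, 1179^2048=169, 1179^4096=1497, 1179^8192=1065, 1179^16384=721, 1179^32768=849, 1179^65536=1217; 1179^67061 = 1179^1 * 1179^4 * 1179^16 * 1179^32 * 1179^64 * 1179^128 * 1179^256 * 1179^1024 * 1179^65536 = 1027 (mod 1592); answer 1027
Step 2: B1 = 1027; w = 18; cross terms: (-40*-9 - 36*3)=252, (36*22 - -1*-9)=783, (-1*18 - -15*22)=312, (-15*22 - -34*18)=282, (-34*15 - -36*22)=282, (-36*3 - -40*15)=492; twice the area = |2403| = 2403; area = 2403/2; boundary points = 4 + 1 + 2 + 1 + 1 + 4 = 13; strictly interior points = area - boundary/2 + 1 = 1196; answer 1196
Step 3: B2 = 1196; d = 4; total draws C(10,2) = 45; favorable C(4,1)*C(6,1) = 24; P = 8/15; answer 8/15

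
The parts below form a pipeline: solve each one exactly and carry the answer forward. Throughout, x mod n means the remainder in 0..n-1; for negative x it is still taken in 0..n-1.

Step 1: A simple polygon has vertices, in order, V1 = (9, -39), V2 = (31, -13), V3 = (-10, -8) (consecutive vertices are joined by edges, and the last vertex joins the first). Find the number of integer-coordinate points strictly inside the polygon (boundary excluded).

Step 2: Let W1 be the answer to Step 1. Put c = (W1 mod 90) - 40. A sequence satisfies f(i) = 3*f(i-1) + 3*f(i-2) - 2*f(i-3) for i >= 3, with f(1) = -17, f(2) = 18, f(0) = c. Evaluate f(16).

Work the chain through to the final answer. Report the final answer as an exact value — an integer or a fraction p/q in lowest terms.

Step 1: cross terms: (9*-13 - 31*-39)=1092, (31*-8 - -10*-13)=-378, (-10*-39 - 9*-8)=462; twice the area = |1176| = 1176; area = 588; boundary points = 2 + 1 + 1 = 4; strictly interior points = area - boundary/2 + 1 = 587; answer 587
Step 2: W1 = 587; c = 7; f(3) = 3*(18) + 3*(-17) - 2*(7) = -11; iterating: f(3)=-11, f(4)=55, f(5)=96, f(6)=475, f(7)=1603, f(8)=6042, f(9)=21985, f(10)=80875, f(11)=296496, f(12)=1088143, f(13)=3992167, f(14)=14647938, f(15)=53744029, f(16)=197191567; answer 197191567

197191567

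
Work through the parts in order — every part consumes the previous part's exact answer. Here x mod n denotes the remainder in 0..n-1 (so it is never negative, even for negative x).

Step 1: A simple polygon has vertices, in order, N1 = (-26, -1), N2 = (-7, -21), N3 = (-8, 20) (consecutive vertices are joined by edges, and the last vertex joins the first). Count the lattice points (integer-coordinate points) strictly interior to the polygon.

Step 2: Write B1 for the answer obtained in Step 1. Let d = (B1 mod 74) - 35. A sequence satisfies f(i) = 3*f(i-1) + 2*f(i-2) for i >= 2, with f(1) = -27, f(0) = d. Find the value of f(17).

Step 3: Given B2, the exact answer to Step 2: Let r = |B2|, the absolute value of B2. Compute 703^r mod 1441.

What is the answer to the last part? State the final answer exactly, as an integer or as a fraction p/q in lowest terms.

Step 1: cross terms: (-26*-21 - -7*-1)=539, (-7*20 - -8*-21)=-308, (-8*-1 - -26*20)=528; twice the area = |759| = 759; area = 759/2; boundary points = 1 + 1 + 3 = 5; strictly interior points = area - boundary/2 + 1 = 378; answer 378
Step 2: B1 = 378; d = -27; f(2) = 3*(-27) + 2*(-27) = -135; iterating: f(2)=-135, f(3)=-459, f(4)=-1647, f(5)=-5859, f(6)=-20871, f(7)=-74331, f(8)=-264735, f(9)=-942867, f(10)=-3358071, f(11)=-11959947, f(12)=-42595983, f(13)=-151707843, f(14)=-540315495, f(15)=-1924362171, f(16)=-6853717503, f(17)=-24409876851; answer -24409876851
Step 3: B2 = -24409876851; r = 24409876851; squarings mod 1441: 703^1=703, 703^2=1387, 703^4=34, 703^8=1156, 703^16=529, 703^32=287, 703^64=232, 703^128=507, 703^256=551, 703^512=991, 703^1024=760, 703^2048=1200, 703^4096=441, 703^8192=1387, 703^16384=34, 703^32768=1156, 703^65536=529, 703^131072=287, 703^262144=232, 703^524288=507, 703^1048576=551, 703^2097152=991, 703^4194304=760, 703^8388608=1200, 703^16777216=441, 703^33554432=1387, 703^67108864=34, 703^134217728=1156, 703^268435456=529, 703^536870912=287, 703^1073741824=232, 703^2147483648=507, 703^4294967296=551, 703^8589934592=991, 703^17179869184=760; 703^24409876851 = 703^1 * 703^2 * 703^16 * 703^32 * 703^64 * 703^256 * 703^2048 * 703^8192 * 703^65536 * 703^1048576 * 703^2097152 * 703^4194304 * 703^8388608 * 703^33554432 * 703^67108864 * 703^134217728 * 703^536870912 * 703^2147483648 * 703^4294967296 * 703^17179869184 = 813 (mod 1441); answer 813

813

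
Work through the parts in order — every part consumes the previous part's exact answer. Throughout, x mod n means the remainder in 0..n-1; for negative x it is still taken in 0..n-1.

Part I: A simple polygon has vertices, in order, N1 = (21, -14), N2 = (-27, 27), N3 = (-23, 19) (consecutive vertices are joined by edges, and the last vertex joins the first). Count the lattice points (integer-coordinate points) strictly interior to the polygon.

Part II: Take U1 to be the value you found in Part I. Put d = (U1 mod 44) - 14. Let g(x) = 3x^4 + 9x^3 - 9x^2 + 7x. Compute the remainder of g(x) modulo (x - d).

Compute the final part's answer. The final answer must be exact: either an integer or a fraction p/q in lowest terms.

10

Part I: cross terms: (21*27 - -27*-14)=189, (-27*19 - -23*27)=108, (-23*-14 - 21*19)=-77; twice the area = |220| = 220; area = 110; boundary points = 1 + 4 + 11 = 16; strictly interior points = area - boundary/2 + 1 = 103; answer 103
Part II: U1 = 103; d = 1; remainder = value at the root: 3*(1)^4 + 9*(1)^3 - 9*(1)^2 + 7*(1)^1 = (3) + (9) + (-9) + (7) = 10; answer 10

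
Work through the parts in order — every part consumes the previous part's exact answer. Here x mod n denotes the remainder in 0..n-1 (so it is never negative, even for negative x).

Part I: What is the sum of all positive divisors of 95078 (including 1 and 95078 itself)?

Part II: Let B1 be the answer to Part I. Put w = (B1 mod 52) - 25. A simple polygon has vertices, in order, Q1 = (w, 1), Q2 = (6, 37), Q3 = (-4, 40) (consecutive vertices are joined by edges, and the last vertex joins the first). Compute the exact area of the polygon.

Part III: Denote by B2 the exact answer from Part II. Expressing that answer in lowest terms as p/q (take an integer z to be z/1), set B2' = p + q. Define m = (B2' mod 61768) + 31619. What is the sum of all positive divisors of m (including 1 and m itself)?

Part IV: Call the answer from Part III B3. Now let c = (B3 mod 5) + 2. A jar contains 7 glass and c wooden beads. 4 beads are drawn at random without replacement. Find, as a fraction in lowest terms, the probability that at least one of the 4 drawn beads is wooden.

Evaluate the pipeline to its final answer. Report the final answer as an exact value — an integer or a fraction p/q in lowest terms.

13/18

Part I: 95078 = 2 * 137 * 347; sigma = (1 + 2) * (1 + 137) * (1 + 347) = 3 * 138 * 348 = 144072; answer 144072
Part II: B1 = 144072; w = 7; cross terms: (7*37 - 6*1)=253, (6*40 - -4*37)=388, (-4*1 - 7*40)=-284; twice the area = |357| = 357; area = 357/2; answer 357/2
Part III: B2 = 357/2; threaded value p + q = 359; m = 31978; 31978 = 2 * 59 * 271; sigma = (1 + 2) * (1 + 59) * (1 + 271) = 3 * 60 * 272 = 48960; answer 48960
Part IV: B3 = 48960; c = 2; total draws C(9,4) = 126; complement C(7,4) = 35; favorable 126 - 35 = 91; P = 13/18; answer 13/18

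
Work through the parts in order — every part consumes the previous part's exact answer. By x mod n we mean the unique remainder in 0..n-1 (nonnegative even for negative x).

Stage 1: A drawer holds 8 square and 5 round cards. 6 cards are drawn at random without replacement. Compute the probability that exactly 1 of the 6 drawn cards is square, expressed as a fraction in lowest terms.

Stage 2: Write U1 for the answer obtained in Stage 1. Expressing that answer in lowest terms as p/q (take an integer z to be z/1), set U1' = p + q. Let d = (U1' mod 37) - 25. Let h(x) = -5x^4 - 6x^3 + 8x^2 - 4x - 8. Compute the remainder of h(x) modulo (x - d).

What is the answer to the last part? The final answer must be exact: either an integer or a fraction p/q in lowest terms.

5

Stage 1: total draws C(13,6) = 1716; favorable C(8,1)*C(5,5) = 8; P = 2/429; answer 2/429
Stage 2: U1 = 2/429; threaded value p + q = 431; d = -1; remainder = value at the root: -5*(-1)^4 - 6*(-1)^3 + 8*(-1)^2 - 4*(-1)^1 - 8 = (-5) + (6) + (8) + (4) + (-8) = 5; answer 5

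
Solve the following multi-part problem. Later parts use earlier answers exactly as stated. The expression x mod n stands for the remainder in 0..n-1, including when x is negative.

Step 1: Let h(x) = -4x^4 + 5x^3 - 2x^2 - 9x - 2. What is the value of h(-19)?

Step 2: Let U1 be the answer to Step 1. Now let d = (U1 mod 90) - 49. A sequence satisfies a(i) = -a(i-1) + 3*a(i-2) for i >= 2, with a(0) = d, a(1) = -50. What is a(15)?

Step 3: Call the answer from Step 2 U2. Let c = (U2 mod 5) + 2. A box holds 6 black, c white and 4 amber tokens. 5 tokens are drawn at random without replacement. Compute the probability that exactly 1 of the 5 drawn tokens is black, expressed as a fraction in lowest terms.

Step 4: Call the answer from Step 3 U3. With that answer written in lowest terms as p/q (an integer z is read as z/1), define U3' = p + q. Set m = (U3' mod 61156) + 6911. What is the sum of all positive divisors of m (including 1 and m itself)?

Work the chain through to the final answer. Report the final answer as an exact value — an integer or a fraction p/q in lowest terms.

16128

Step 1: -4*(-19)^4 + 5*(-19)^3 - 2*(-19)^2 - 9*(-19)^1 - 2 = (-521284) + (-34295) + (-722) + (171) + (-2) = -556132; answer -556132
Step 2: U1 = -556132; d = 19; a(2) = -1*(-50) + 3*(19) = 107; iterating: a(2)=107, a(3)=-257, a(4)=578, a(5)=-1349, a(6)=3083, a(7)=-7130, a(8)=16379, a(9)=-37769, a(10)=86906, a(11)=-200213, a(12)=460931, a(13)=-1061570, a(14)=2444363, a(15)=-5629073; answer -5629073
Step 3: U2 = -5629073; c = 4; total draws C(14,5) = 2002; favorable C(6,1)*C(8,4) = 420; P = 30/143; answer 30/143
Step 4: U3 = 30/143; threaded value p + q = 173; m = 7084; 7084 = 2^2 * 7 * 11 * 23; sigma = (1 + 2 + 4) * (1 + 7) * (1 + 11) * (1 + 23) = 7 * 8 * 12 * 24 = 16128; answer 16128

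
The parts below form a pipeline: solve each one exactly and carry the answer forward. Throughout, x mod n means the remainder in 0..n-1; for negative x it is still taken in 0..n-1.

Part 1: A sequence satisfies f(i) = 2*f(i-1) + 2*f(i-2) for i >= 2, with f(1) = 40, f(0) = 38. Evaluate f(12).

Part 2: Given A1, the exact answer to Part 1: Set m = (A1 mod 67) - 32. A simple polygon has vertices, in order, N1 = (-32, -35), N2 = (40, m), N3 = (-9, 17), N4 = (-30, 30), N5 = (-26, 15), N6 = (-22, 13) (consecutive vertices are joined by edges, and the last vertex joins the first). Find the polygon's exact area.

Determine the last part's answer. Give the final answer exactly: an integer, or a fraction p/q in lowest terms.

3897/2

Part 1: f(2) = 2*(40) + 2*(38) = 156; iterating: f(2)=156, f(3)=392, f(4)=1096, f(5)=2976, f(6)=8144, f(7)=22240, f(8)=60768, f(9)=166016, f(10)=453568, f(11)=1239168, f(12)=3385472; answer 3385472
Part 2: A1 = 3385472; m = -3; cross terms: (-32*-3 - 40*-35)=1496, (40*17 - -9*-3)=653, (-9*30 - -30*17)=240, (-30*15 - -26*30)=330, (-26*13 - -22*15)=-8, (-22*-35 - -32*13)=1186; twice the area = |3897| = 3897; area = 3897/2; answer 3897/2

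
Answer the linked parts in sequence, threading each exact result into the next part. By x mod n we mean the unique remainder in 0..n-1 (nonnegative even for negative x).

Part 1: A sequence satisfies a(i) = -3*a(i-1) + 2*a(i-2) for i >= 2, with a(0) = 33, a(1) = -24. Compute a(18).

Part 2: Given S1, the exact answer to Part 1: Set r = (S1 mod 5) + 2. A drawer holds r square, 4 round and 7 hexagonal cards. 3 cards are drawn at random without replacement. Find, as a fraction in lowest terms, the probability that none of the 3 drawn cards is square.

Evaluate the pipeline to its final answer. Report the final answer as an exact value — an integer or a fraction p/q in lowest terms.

Part 1: a(2) = -3*(-24) + 2*(33) = 138; iterating: a(2)=138, a(3)=-462, a(4)=1662, a(5)=-5910, a(6)=21054, a(7)=-74982, a(8)=267054, a(9)=-951126, a(10)=3387486, a(11)=-12064710, a(12)=42969102, a(13)=-153036726, a(14)=545048382, a(15)=-1941218598, a(16)=6913752558, a(17)=-24623694870, a(18)=87698589726; answer 87698589726
Part 2: S1 = 87698589726; r = 3; total draws C(14,3) = 364; favorable C(11,3) = 165; P = 165/364; answer 165/364

165/364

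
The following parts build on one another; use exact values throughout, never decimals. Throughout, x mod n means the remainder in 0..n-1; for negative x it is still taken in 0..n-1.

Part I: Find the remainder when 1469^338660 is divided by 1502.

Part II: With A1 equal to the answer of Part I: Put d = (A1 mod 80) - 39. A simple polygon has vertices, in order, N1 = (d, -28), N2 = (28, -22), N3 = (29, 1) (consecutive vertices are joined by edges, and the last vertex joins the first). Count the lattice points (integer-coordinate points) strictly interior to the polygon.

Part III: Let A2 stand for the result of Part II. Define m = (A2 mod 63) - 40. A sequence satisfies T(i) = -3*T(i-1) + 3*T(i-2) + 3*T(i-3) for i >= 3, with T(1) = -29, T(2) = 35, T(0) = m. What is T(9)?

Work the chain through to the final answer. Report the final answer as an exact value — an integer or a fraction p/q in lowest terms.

Part I: squarings mod 1502: 1469^1=1469, 1469^2=1089, 1469^4=843, 1469^8=203, 1469^16=655, 1469^32=955, 1469^64=311, 1469^128=593, 1469^256=181, 1469^512=1219, 1469^1024=483, 1469^2048=479, 1469^4096=1137, 1469^8192=1049, 1469^16384=937, 1469^32768=801, 1469^65536=247, 1469^131072=929, 1469^262144=893; 1469^338660 = 1469^4 * 1469^32 * 1469^64 * 1469^128 * 1469^512 * 1469^2048 * 1469^8192 * 1469^65536 * 1469^262144 = 637 (mod 1502); answer 637
Part II: A1 = 637; d = 38; cross terms: (38*-22 - 28*-28)=-52, (28*1 - 29*-22)=666, (29*-28 - 38*1)=-850; twice the area = |-236| = 236; area = 118; boundary points = 2 + 1 + 1 = 4; strictly interior points = area - boundary/2 + 1 = 117; answer 117
Part III: A2 = 117; m = 14; T(3) = -3*(35) + 3*(-29) + 3*(14) = -150; iterating: T(3)=-150, T(4)=468, T(5)=-1749, T(6)=6201, T(7)=-22446, T(8)=80694, T(9)=-290817; answer -290817

-290817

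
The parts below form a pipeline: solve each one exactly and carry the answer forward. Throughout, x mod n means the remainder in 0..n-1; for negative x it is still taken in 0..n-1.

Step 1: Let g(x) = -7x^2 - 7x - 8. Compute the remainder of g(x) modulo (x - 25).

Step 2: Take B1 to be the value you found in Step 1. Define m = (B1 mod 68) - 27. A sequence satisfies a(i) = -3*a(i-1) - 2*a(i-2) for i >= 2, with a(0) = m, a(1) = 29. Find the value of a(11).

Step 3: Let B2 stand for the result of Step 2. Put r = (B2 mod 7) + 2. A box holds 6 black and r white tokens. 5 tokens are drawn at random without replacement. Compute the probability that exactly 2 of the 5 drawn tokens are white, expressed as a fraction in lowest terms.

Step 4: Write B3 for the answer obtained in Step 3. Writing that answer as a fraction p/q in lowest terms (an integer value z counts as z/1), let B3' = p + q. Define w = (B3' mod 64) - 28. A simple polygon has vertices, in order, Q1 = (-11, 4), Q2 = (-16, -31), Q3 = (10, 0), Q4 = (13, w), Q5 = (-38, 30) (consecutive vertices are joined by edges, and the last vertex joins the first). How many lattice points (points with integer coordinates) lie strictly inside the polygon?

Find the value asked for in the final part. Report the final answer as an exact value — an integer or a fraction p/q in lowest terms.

614

Step 1: remainder = value at the root: -7*(25)^2 - 7*(25)^1 - 8 = (-4375) + (-175) + (-8) = -4558; answer -4558
Step 2: B1 = -4558; m = 39; a(2) = -3*(29) - 2*(39) = -165; iterating: a(2)=-165, a(3)=437, a(4)=-981, a(5)=2069, a(6)=-4245, a(7)=8597, a(8)=-17301, a(9)=34709, a(10)=-69525, a(11)=139157; answer 139157
Step 3: B2 = 139157; r = 6; total draws C(12,5) = 792; favorable C(6,2)*C(6,3) = 300; P = 25/66; answer 25/66
Step 4: B3 = 25/66; threaded value p + q = 91; w = -1; cross terms: (-11*-31 - -16*4)=405, (-16*0 - 10*-31)=310, (10*-1 - 13*0)=-10, (13*30 - -38*-1)=352, (-38*4 - -11*30)=178; twice the area = |1235| = 1235; area = 1235/2; boundary points = 5 + 1 + 1 + 1 + 1 = 9; strictly interior points = area - boundary/2 + 1 = 614; answer 614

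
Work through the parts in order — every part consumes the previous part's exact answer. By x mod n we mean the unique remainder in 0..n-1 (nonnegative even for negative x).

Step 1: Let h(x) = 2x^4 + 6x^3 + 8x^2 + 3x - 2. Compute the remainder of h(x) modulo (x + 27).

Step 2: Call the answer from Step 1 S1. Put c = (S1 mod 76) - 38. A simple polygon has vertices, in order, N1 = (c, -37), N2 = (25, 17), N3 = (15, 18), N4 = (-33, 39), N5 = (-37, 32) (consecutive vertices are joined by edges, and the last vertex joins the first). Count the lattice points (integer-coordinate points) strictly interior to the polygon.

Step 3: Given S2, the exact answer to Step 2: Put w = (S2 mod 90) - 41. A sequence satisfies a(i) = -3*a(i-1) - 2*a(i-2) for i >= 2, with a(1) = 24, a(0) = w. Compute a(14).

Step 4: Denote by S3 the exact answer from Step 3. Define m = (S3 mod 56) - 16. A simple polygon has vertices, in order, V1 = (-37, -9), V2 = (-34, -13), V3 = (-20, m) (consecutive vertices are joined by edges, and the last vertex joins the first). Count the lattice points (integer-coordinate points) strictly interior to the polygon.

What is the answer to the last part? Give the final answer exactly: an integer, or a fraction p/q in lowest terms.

Step 1: remainder = value at the root: 2*(-27)^4 + 6*(-27)^3 + 8*(-27)^2 + 3*(-27)^1 - 2 = (1062882) + (-118098) + (5832) + (-81) + (-2) = 950533; answer 950533
Step 2: S1 = 950533; c = -37; cross terms: (-37*17 - 25*-37)=296, (25*18 - 15*17)=195, (15*39 - -33*18)=1179, (-33*32 - -37*39)=387, (-37*-37 - -37*32)=2553; twice the area = |4610| = 4610; area = 2305; boundary points = 2 + 1 + 3 + 1 + 69 = 76; strictly interior points = area - boundary/2 + 1 = 2268; answer 2268
Step 3: S2 = 2268; w = -23; a(2) = -3*(24) - 2*(-23) = -26; iterating: a(2)=-26, a(3)=30, a(4)=-38, a(5)=54, a(6)=-86, a(7)=150, a(8)=-278, a(9)=534, a(10)=-1046, a(11)=2070, a(12)=-4118, a(13)=8214, a(14)=-16406; answer -16406
Step 4: S3 = -16406; m = -14; cross terms: (-37*-13 - -34*-9)=175, (-34*-14 - -20*-13)=216, (-20*-9 - -37*-14)=-338; twice the area = |53| = 53; area = 53/2; boundary points = 1 + 1 + 1 = 3; strictly interior points = area - boundary/2 + 1 = 26; answer 26

26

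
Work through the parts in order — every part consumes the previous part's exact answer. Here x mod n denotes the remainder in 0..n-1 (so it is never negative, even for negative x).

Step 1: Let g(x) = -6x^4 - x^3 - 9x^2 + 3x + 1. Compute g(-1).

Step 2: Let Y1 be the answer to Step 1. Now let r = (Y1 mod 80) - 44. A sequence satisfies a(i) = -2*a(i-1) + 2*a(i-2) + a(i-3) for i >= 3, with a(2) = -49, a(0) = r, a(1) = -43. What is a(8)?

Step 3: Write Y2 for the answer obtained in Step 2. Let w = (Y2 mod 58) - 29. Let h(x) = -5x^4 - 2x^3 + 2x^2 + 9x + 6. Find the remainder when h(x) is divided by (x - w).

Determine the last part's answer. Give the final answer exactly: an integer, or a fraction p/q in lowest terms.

-2248604

Step 1: -6*(-1)^4 - 1*(-1)^3 - 9*(-1)^2 + 3*(-1)^1 + 1 = (-6) + (1) + (-9) + (-3) + (1) = -16; answer -16
Step 2: Y1 = -16; r = 20; a(3) = -2*(-49) + 2*(-43) + 1*(20) = 32; iterating: a(3)=32, a(4)=-205, a(5)=425, a(6)=-1228, a(7)=3101, a(8)=-8233; answer -8233
Step 3: Y2 = -8233; w = -26; remainder = value at the root: -5*(-26)^4 - 2*(-26)^3 + 2*(-26)^2 + 9*(-26)^1 + 6 = (-2284880) + (35152) + (1352) + (-234) + (6) = -2248604; answer -2248604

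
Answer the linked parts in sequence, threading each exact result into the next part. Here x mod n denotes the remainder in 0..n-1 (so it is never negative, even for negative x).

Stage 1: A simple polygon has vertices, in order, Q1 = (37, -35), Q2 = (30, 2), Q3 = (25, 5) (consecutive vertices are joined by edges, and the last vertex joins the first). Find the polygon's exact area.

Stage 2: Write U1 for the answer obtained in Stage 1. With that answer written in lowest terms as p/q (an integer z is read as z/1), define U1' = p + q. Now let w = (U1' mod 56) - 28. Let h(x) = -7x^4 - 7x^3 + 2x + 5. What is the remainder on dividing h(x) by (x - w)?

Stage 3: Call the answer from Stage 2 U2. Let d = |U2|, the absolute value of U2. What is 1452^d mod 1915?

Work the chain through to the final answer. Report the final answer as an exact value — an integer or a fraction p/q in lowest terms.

1603

Stage 1: cross terms: (37*2 - 30*-35)=1124, (30*5 - 25*2)=100, (25*-35 - 37*5)=-1060; twice the area = |164| = 164; area = 82; answer 82
Stage 2: U1 = 82; threaded value p + q = 83; w = -1; remainder = value at the root: -7*(-1)^4 - 7*(-1)^3 + 2*(-1)^1 + 5 = (-7) + (7) + (-2) + (5) = 3; answer 3
Stage 3: U2 = 3; d = 3; squarings mod 1915: 1452^1=1452, 1452^2=1804; 1452^3 = 1452^1 * 1452^2 = 1603 (mod 1915); answer 1603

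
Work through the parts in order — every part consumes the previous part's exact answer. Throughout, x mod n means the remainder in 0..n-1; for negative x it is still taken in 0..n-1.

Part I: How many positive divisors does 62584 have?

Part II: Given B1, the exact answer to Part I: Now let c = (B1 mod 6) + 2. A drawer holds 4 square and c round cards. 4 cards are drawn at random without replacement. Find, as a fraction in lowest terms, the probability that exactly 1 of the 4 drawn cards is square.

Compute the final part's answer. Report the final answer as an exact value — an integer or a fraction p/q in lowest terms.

8/35

Part I: 62584 = 2^3 * 7823; number of divisors = (3+1) * (1+1) = 8; answer 8
Part II: B1 = 8; c = 4; total draws C(8,4) = 70; favorable C(4,1)*C(4,3) = 16; P = 8/35; answer 8/35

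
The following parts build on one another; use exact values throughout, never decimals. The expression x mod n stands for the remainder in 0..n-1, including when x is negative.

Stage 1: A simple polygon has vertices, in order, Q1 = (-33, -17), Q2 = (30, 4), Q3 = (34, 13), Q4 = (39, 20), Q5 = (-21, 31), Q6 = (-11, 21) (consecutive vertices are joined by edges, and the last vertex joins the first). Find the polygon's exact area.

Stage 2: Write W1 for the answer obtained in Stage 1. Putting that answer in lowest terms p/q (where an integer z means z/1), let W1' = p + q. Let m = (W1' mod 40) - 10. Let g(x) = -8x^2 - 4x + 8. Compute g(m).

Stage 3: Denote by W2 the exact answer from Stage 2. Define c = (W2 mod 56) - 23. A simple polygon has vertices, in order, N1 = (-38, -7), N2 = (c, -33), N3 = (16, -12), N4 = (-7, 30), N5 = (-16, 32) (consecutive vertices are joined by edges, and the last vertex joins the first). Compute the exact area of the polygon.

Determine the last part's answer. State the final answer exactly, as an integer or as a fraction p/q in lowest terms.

Stage 1: cross terms: (-33*4 - 30*-17)=378, (30*13 - 34*4)=254, (34*20 - 39*13)=173, (39*31 - -21*20)=1629, (-21*21 - -11*31)=-100, (-11*-17 - -33*21)=880; twice the area = |3214| = 3214; area = 1607; answer 1607
Stage 2: W1 = 1607; threaded value p + q = 1608; m = -2; -8*(-2)^2 - 4*(-2)^1 + 8 = (-32) + (8) + (8) = -16; answer -16
Stage 3: W2 = -16; c = 17; cross terms: (-38*-33 - 17*-7)=1373, (17*-12 - 16*-33)=324, (16*30 - -7*-12)=396, (-7*32 - -16*30)=256, (-16*-7 - -38*32)=1328; twice the area = |3677| = 3677; area = 3677/2; answer 3677/2

3677/2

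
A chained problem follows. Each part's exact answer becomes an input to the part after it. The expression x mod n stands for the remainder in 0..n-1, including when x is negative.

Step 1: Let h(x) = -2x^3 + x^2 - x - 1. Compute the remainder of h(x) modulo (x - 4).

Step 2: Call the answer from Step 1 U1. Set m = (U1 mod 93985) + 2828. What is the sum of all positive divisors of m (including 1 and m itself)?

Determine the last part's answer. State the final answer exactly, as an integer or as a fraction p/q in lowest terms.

Step 1: remainder = value at the root: -2*(4)^3 + 1*(4)^2 - 1*(4)^1 - 1 = (-128) + (16) + (-4) + (-1) = -117; answer -117
Step 2: U1 = -117; m = 96696; 96696 = 2^3 * 3^2 * 17 * 79; sigma = (1 + 2 + 4 + 8) * (1 + 3 + 9) * (1 + 17) * (1 + 79) = 15 * 13 * 18 * 80 = 280800; answer 280800

280800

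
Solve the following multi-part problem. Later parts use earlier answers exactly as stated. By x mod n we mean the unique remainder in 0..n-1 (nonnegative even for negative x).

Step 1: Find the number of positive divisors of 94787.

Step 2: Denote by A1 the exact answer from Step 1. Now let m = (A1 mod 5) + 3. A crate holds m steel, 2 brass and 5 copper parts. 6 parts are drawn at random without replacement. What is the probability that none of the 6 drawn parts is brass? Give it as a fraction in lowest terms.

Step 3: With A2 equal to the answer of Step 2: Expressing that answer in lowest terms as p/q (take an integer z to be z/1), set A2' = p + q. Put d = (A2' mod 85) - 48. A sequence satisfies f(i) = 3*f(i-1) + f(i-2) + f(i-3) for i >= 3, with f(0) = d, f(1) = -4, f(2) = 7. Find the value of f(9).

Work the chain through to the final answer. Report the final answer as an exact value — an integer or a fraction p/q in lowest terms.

4604

Step 1: 94787 = 7 * 11 * 1231; number of divisors = (1+1) * (1+1) * (1+1) = 8; answer 8
Step 2: A1 = 8; m = 6; total draws C(13,6) = 1716; favorable C(11,6) = 462; P = 7/26; answer 7/26
Step 3: A2 = 7/26; threaded value p + q = 33; d = -15; f(3) = 3*(7) + 1*(-4) + 1*(-15) = 2; iterating: f(3)=2, f(4)=9, f(5)=36, f(6)=119, f(7)=402, f(8)=1361, f(9)=4604; answer 4604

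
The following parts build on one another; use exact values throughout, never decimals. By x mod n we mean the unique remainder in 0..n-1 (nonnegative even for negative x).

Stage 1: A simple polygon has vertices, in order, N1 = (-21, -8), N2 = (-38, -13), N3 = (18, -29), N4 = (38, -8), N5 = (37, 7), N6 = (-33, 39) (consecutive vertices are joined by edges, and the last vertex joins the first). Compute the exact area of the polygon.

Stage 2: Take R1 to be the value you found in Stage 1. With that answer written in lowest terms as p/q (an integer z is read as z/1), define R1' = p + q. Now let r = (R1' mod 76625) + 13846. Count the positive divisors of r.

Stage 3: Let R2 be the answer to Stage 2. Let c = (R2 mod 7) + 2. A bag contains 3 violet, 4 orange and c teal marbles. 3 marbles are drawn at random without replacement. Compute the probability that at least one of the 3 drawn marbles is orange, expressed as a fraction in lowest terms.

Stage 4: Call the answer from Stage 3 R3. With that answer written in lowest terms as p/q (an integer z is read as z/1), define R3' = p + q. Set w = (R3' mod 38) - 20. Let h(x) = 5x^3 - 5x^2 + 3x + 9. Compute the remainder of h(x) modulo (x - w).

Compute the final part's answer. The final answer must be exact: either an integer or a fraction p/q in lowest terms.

12

Stage 1: cross terms: (-21*-13 - -38*-8)=-31, (-38*-29 - 18*-13)=1336, (18*-8 - 38*-29)=958, (38*7 - 37*-8)=562, (37*39 - -33*7)=1674, (-33*-8 - -21*39)=1083; twice the area = |5582| = 5582; area = 2791; answer 2791
Stage 2: R1 = 2791; threaded value p + q = 2792; r = 16638; 16638 = 2 * 3 * 47 * 59; number of divisors = (1+1) * (1+1) * (1+1) * (1+1) = 16; answer 16
Stage 3: R2 = 16; c = 4; total draws C(11,3) = 165; complement C(7,3) = 35; favorable 165 - 35 = 130; P = 26/33; answer 26/33
Stage 4: R3 = 26/33; threaded value p + q = 59; w = 1; remainder = value at the root: 5*(1)^3 - 5*(1)^2 + 3*(1)^1 + 9 = (5) + (-5) + (3) + (9) = 12; answer 12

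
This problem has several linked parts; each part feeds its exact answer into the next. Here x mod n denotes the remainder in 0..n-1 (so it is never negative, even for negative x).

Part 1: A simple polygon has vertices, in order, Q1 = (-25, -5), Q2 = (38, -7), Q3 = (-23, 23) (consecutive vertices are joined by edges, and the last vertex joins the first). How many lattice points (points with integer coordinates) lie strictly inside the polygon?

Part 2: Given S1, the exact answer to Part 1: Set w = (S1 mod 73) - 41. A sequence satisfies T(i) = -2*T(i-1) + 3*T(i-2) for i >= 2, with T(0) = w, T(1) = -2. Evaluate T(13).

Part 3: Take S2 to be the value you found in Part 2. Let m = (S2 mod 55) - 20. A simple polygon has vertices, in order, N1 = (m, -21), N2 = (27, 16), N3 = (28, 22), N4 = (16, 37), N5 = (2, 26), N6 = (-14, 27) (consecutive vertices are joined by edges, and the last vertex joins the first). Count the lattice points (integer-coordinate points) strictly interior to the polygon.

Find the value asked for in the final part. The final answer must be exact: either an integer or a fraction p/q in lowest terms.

1315

Part 1: cross terms: (-25*-7 - 38*-5)=365, (38*23 - -23*-7)=713, (-23*-5 - -25*23)=690; twice the area = |1768| = 1768; area = 884; boundary points = 1 + 1 + 2 = 4; strictly interior points = area - boundary/2 + 1 = 883; answer 883
Part 2: S1 = 883; w = -34; T(2) = -2*(-2) + 3*(-34) = -98; iterating: T(2)=-98, T(3)=190, T(4)=-674, T(5)=1918, T(6)=-5858, T(7)=17470, T(8)=-52514, T(9)=157438, T(10)=-472418, T(11)=1417150, T(12)=-4251554, T(13)=12754558; answer 12754558
Part 3: S2 = 12754558; m = -17; cross terms: (-17*16 - 27*-21)=295, (27*22 - 28*16)=146, (28*37 - 16*22)=684, (16*26 - 2*37)=342, (2*27 - -14*26)=418, (-14*-21 - -17*27)=753; twice the area = |2638| = 2638; area = 1319; boundary points = 1 + 1 + 3 + 1 + 1 + 3 = 10; strictly interior points = area - boundary/2 + 1 = 1315; answer 1315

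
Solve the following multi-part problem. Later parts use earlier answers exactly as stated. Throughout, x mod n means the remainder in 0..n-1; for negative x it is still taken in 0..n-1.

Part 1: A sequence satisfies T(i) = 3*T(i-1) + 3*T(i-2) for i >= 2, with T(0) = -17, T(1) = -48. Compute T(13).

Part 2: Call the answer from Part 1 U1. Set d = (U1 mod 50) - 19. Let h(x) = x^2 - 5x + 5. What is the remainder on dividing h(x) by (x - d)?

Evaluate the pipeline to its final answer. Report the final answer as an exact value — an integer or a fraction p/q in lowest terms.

89

Part 1: T(2) = 3*(-48) + 3*(-17) = -195; iterating: T(2)=-195, T(3)=-729, T(4)=-2772, T(5)=-10503, T(6)=-39825, T(7)=-150984, T(8)=-572427, T(9)=-2170233, T(10)=-8227980, T(11)=-31194639, T(12)=-118267857, T(13)=-448387488; answer -448387488
Part 2: U1 = -448387488; d = -7; remainder = value at the root: 1*(-7)^2 - 5*(-7)^1 + 5 = (49) + (35) + (5) = 89; answer 89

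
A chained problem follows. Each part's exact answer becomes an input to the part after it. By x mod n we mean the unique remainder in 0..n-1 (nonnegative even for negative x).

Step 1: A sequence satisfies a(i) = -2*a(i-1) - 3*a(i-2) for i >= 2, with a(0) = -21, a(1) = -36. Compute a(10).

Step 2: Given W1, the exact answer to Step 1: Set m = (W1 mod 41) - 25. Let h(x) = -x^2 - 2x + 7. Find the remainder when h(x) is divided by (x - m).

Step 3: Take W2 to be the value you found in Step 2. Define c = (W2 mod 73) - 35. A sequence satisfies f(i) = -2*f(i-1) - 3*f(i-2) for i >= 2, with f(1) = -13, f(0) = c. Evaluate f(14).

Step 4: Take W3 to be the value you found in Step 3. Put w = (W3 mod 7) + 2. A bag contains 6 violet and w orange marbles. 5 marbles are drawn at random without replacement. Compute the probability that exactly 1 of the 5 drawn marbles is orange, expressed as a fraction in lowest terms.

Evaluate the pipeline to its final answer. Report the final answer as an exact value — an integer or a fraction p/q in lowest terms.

15/28

Step 1: a(2) = -2*(-36) - 3*(-21) = 135; iterating: a(2)=135, a(3)=-162, a(4)=-81, a(5)=648, a(6)=-1053, a(7)=162, a(8)=2835, a(9)=-6156, a(10)=3807; answer 3807
Step 2: W1 = 3807; m = 10; remainder = value at the root: -1*(10)^2 - 2*(10)^1 + 7 = (-100) + (-20) + (7) = -113; answer -113
Step 3: W2 = -113; c = -2; f(2) = -2*(-13) - 3*(-2) = 32; iterating: f(2)=32, f(3)=-25, f(4)=-46, f(5)=167, f(6)=-196, f(7)=-109, f(8)=806, f(9)=-1285, f(10)=152, f(11)=3551, f(12)=-7558, f(13)=4463, f(14)=13748; answer 13748
Step 4: W3 = 13748; w = 2; total draws C(8,5) = 56; favorable C(2,1)*C(6,4) = 30; P = 15/28; answer 15/28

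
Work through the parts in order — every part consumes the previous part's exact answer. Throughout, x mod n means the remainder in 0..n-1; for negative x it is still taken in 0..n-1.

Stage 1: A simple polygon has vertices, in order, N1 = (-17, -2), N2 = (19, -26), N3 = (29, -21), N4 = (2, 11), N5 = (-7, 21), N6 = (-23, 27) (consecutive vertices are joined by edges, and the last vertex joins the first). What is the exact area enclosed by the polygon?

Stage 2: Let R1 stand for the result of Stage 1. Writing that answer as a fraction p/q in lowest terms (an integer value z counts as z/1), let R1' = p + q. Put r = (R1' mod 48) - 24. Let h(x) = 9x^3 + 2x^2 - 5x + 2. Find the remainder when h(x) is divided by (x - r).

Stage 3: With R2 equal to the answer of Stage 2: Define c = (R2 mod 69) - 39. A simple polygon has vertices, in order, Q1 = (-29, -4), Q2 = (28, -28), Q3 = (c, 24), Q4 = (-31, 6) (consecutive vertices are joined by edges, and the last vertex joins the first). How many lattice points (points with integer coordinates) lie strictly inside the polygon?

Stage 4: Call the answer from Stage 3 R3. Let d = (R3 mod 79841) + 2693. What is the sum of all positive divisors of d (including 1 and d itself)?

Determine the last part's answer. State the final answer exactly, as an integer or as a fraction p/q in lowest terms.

Stage 1: cross terms: (-17*-26 - 19*-2)=480, (19*-21 - 29*-26)=355, (29*11 - 2*-21)=361, (2*21 - -7*11)=119, (-7*27 - -23*21)=294, (-23*-2 - -17*27)=505; twice the area = |2114| = 2114; area = 1057; answer 1057
Stage 2: R1 = 1057; threaded value p + q = 1058; r = -22; remainder = value at the root: 9*(-22)^3 + 2*(-22)^2 - 5*(-22)^1 + 2 = (-95832) + (968) + (110) + (2) = -94752; answer -94752
Stage 3: R2 = -94752; c = 15; cross terms: (-29*-28 - 28*-4)=924, (28*24 - 15*-28)=1092, (15*6 - -31*24)=834, (-31*-4 - -29*6)=298; twice the area = |3148| = 3148; area = 1574; boundary points = 3 + 13 + 2 + 2 = 20; strictly interior points = area - boundary/2 + 1 = 1565; answer 1565
Stage 4: R3 = 1565; d = 4258; 4258 = 2 * 2129; sigma = (1 + 2) * (1 + 2129) = 3 * 2130 = 6390; answer 6390

6390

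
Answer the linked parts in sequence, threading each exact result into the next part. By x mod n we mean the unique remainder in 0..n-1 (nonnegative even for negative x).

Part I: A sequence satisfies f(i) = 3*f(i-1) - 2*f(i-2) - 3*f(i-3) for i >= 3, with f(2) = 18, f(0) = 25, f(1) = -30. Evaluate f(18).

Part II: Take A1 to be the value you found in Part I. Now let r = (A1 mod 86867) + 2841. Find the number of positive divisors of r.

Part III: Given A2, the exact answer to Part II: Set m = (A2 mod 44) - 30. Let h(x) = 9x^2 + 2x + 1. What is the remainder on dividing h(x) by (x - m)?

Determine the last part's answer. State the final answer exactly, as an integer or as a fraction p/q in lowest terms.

Part I: f(3) = 3*(18) - 2*(-30) - 3*(25) = 39; iterating: f(3)=39, f(4)=171, f(5)=381, f(6)=684, f(7)=777, f(8)=-180, f(9)=-4146, f(10)=-14409, f(11)=-34395, f(12)=-61929, f(13)=-73770, f(14)=5733, f(15)=350526, f(16)=1261422, f(17)=3066015, f(18)=5623623; answer 5623623
Part II: A1 = 5623623; r = 66976; 66976 = 2^5 * 7 * 13 * 23; number of divisors = (5+1) * (1+1) * (1+1) * (1+1) = 48; answer 48
Part III: A2 = 48; m = -26; remainder = value at the root: 9*(-26)^2 + 2*(-26)^1 + 1 = (6084) + (-52) + (1) = 6033; answer 6033

6033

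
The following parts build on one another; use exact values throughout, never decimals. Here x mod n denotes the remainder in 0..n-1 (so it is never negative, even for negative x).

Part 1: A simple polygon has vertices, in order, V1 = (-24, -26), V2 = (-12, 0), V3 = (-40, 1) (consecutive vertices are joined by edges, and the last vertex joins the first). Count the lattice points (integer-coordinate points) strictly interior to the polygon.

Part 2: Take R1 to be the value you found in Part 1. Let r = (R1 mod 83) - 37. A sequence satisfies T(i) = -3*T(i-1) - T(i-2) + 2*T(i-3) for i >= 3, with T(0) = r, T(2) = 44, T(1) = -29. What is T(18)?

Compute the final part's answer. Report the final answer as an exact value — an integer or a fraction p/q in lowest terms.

3905621

Part 1: cross terms: (-24*0 - -12*-26)=-312, (-12*1 - -40*0)=-12, (-40*-26 - -24*1)=1064; twice the area = |740| = 740; area = 370; boundary points = 2 + 1 + 1 = 4; strictly interior points = area - boundary/2 + 1 = 369; answer 369
Part 2: R1 = 369; r = 0; T(3) = -3*(44) - 1*(-29) + 2*(0) = -103; iterating: T(3)=-103, T(4)=207, T(5)=-430, T(6)=877, T(7)=-1787, T(8)=3624, T(9)=-7331, T(10)=14795, T(11)=-29806, T(12)=59961, T(13)=-120487, T(14)=241888, T(15)=-485255, T(16)=972903, T(17)=-1949678, T(18)=3905621; answer 3905621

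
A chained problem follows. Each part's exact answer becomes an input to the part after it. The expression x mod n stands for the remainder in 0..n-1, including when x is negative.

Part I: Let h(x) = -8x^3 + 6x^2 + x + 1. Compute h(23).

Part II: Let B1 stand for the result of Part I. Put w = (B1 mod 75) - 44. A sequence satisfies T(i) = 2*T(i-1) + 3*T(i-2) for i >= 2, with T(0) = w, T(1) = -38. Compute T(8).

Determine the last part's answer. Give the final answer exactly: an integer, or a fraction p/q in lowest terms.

Part I: -8*(23)^3 + 6*(23)^2 + 1*(23)^1 + 1 = (-97336) + (3174) + (23) + (1) = -94138; answer -94138
Part II: B1 = -94138; w = 18; T(2) = 2*(-38) + 3*(18) = -22; iterating: T(2)=-22, T(3)=-158, T(4)=-382, T(5)=-1238, T(6)=-3622, T(7)=-10958, T(8)=-32782; answer -32782

-32782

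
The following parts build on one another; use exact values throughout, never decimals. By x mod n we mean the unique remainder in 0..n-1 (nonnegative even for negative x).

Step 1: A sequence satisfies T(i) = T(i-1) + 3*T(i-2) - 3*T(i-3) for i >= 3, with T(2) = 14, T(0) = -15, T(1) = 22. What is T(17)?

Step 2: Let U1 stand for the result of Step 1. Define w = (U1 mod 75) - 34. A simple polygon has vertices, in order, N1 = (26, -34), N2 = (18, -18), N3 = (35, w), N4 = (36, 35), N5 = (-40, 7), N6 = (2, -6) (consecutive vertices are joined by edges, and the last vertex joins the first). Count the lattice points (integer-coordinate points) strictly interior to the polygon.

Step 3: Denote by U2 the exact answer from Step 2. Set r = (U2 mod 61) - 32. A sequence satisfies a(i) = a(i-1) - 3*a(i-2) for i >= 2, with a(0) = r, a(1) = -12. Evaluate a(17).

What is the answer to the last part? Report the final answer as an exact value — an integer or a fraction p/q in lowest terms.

191958

Step 1: T(3) = 1*(14) + 3*(22) - 3*(-15) = 125; iterating: T(3)=125, T(4)=101, T(5)=434, T(6)=362, T(7)=1361, T(8)=1145, T(9)=4142, T(10)=3494, T(11)=12485, T(12)=10541, T(13)=37514, T(14)=31682, T(15)=112601, T(16)=95105, T(17)=337862; answer 337862
Step 2: U1 = 337862; w = 28; cross terms: (26*-18 - 18*-34)=144, (18*28 - 35*-18)=1134, (35*35 - 36*28)=217, (36*7 - -40*35)=1652, (-40*-6 - 2*7)=226, (2*-34 - 26*-6)=88; twice the area = |3461| = 3461; area = 3461/2; boundary points = 8 + 1 + 1 + 4 + 1 + 4 = 19; strictly interior points = area - boundary/2 + 1 = 1722; answer 1722
Step 3: U2 = 1722; r = -18; a(2) = 1*(-12) - 3*(-18) = 42; iterating: a(2)=42, a(3)=78, a(4)=-48, a(5)=-282, a(6)=-138, a(7)=708, a(8)=1122, a(9)=-1002, a(10)=-4368, a(11)=-1362, a(12)=11742, a(13)=15828, a(14)=-19398, a(15)=-66882, a(16)=-8688, a(17)=191958; answer 191958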